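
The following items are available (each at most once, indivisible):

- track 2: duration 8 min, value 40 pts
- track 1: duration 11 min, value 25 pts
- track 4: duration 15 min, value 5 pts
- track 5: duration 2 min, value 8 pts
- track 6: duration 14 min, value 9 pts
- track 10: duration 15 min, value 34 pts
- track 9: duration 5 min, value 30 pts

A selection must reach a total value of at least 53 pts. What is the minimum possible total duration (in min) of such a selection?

Subsets with value ≥ 53, sorted by total duration:
- track 2+track 9: duration 13, value 70
- track 2+track 5+track 9: duration 15, value 78
- track 1+track 9: duration 16, value 55
Minimum duration: 13 min.

13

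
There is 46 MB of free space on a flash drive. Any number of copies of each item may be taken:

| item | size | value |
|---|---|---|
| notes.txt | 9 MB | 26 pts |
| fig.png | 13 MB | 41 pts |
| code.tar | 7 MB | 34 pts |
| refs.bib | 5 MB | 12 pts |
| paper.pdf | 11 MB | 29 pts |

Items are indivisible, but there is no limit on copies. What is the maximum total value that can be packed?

204 pts

Best value-per-unit is code.tar at 34/7, and filling with it alone uses size 6×7=42. No mix of the others beats 6×34 = 204.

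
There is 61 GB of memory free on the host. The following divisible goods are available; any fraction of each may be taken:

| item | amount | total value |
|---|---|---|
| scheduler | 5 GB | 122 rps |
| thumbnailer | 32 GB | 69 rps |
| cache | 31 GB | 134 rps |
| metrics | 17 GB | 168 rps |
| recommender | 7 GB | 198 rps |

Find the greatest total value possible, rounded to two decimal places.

624.16

Take in order of value per unit:
- recommender (198/7 per unit): all 7 → value 198, running total 198.00
- scheduler (122/5 per unit): all 5 → value 122, running total 320.00
- metrics (168/17 per unit): all 17 → value 168, running total 488.00
- cache (134/31 per unit): all 31 → value 134, running total 622.00
- thumbnailer (69/32 per unit): 1 of 32 → value 1×69/32 = 2.1563, running total 624.16
Total 624.16.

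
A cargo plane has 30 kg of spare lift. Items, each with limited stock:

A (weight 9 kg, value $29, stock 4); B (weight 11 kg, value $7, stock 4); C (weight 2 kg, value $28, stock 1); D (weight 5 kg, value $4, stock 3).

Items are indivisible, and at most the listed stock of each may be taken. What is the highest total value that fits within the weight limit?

Best selections within weight 30 and stock limits:
- 3×A + 1×C: weight 29, value 115
- 2×A + 1×C + 2×D: weight 30, value 94
- 2×A + 1×C + 1×D: weight 25, value 90
- 3×A: weight 27, value 87
Best: $115.

$115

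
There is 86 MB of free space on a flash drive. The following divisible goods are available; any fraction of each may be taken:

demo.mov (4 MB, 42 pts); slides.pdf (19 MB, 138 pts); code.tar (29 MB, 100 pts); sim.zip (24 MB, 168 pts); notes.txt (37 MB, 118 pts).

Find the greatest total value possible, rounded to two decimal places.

Take in order of value per unit:
- demo.mov (42/4 per unit): all 4 → value 42, running total 42.00
- slides.pdf (138/19 per unit): all 19 → value 138, running total 180.00
- sim.zip (168/24 per unit): all 24 → value 168, running total 348.00
- code.tar (100/29 per unit): all 29 → value 100, running total 448.00
- notes.txt (118/37 per unit): 10 of 37 → value 10×118/37 = 31.8919, running total 479.89
Total 479.89.

479.89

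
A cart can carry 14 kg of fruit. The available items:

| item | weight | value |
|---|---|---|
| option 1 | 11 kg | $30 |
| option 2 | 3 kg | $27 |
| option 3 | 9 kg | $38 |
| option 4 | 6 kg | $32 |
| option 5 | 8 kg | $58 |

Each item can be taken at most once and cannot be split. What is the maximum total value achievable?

Check high-value combinations within 14 kg:
- option 4+option 5: weight 6+8=14, value 32+58=90
- option 2+option 5: weight 3+8=11, value 27+58=85
- option 2+option 3: weight 3+9=12, value 27+38=65
Best: $90.

$90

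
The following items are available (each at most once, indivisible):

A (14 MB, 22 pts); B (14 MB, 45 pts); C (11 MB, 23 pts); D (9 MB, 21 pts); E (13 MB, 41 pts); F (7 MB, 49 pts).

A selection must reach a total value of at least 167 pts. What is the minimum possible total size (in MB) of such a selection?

Subsets with value ≥ 167, sorted by total size:
- B+C+D+E+F: size 54, value 179
- A+B+D+E+F: size 57, value 178
- A+B+C+E+F: size 59, value 180
Minimum size: 54 MB.

54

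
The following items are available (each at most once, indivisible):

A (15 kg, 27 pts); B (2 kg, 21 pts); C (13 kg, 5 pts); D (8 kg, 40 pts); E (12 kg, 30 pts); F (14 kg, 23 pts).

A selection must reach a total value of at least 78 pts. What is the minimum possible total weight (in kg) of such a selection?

22

Subsets with value ≥ 78, sorted by total weight:
- B+D+E: weight 22, value 91
- B+D+F: weight 24, value 84
Minimum weight: 22 kg.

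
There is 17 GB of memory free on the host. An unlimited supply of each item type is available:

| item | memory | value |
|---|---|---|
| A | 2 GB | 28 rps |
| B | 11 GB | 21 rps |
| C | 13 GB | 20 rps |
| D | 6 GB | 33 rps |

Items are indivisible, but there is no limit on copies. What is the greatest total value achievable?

Best value-per-unit is A at 28/2, and filling with it alone uses memory 8×2=16. No mix of the others beats 8×28 = 224.

224 rps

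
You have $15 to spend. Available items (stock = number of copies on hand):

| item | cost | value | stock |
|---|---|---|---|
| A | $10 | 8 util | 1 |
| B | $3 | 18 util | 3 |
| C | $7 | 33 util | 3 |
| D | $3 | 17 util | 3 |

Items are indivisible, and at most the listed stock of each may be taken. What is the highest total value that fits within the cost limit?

Best selections within cost 15 and stock limits:
- 3×B + 2×D: cost 15, value 88
- 2×B + 3×D: cost 15, value 87
Best: 88 util.

88 util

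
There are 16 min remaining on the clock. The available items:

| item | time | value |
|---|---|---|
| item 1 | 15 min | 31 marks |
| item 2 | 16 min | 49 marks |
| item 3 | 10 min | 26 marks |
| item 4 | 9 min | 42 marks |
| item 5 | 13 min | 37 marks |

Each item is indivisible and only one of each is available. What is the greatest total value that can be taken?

49 marks

This is a 0/1 knapsack; check combinations near the capacity.
- item 2: time 16, value 49
- item 4: time 9, value 42
- item 5: time 13, value 37
Best: 49 marks.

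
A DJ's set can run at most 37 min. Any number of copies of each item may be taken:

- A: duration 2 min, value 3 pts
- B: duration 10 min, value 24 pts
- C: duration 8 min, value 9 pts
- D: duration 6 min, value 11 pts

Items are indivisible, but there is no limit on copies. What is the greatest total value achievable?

Best value-per-unit is B at 24/10; filling with it alone gives 3×24 = 72.
Optimal mix: 3×B + 1×D → duration 36, value 83.

83 pts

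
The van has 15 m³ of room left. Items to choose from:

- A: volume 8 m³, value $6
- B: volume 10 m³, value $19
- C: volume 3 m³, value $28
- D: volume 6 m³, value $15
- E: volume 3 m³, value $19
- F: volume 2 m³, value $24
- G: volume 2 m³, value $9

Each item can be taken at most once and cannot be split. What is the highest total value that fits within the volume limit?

This is a 0/1 knapsack; check combinations near the capacity.
- C+D+E+F: volume 3+6+3+2=14, value 28+15+19+24=86
- C+E+F+G: volume 3+3+2+2=10, value 28+19+24+9=80
- C+D+F+G: volume 3+6+2+2=13, value 28+15+24+9=76
- C+E+F: volume 3+3+2=8, value 28+19+24=71
Best: $86.

$86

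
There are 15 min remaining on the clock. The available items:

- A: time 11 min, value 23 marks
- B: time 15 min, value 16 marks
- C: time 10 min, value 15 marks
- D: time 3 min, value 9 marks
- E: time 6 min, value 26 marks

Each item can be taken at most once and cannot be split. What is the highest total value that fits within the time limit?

Check high-value combinations within 15 min:
- D+E: time 3+6=9, value 9+26=35
- A+D: time 11+3=14, value 23+9=32
- E: time 6, value 26
- C+D: time 10+3=13, value 15+9=24
- A: time 11, value 23
Best: 35 marks.

35 marks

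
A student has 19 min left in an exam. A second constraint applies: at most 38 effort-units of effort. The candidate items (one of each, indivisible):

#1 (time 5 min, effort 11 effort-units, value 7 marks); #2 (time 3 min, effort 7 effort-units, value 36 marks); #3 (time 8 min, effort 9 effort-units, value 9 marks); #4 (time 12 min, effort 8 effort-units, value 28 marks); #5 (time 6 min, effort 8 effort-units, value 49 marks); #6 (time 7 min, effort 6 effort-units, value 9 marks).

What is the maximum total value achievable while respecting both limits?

Feasible sets respecting both limits:
- #2+#3+#5: time 17, effort 24, value 94
- #2+#5+#6: time 16, effort 21, value 94
- #1+#2+#5: time 14, effort 26, value 92
- #2+#5: time 9, effort 15, value 85
Best: 94 marks.

94 marks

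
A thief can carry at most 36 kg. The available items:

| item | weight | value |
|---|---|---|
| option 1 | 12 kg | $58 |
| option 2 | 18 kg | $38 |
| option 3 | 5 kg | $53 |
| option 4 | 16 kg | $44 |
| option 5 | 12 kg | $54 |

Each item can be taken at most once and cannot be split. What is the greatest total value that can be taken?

$165

Check high-value combinations within 36 kg:
- option 1+option 3+option 5: weight 12+5+12=29, value 58+53+54=165
- option 1+option 3+option 4: weight 12+5+16=33, value 58+53+44=155
- option 3+option 4+option 5: weight 5+16+12=33, value 53+44+54=151
Best: $165.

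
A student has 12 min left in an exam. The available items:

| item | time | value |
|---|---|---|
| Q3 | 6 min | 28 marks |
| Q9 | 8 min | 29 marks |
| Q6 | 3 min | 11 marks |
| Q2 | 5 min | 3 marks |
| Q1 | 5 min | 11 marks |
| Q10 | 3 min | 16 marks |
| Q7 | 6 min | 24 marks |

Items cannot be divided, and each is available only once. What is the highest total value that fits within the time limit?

Check high-value combinations within 12 min:
- Q3+Q6+Q10: time 6+3+3=12, value 28+11+16=55
- Q3+Q7: time 6+6=12, value 28+24=52
- Q6+Q10+Q7: time 3+3+6=12, value 11+16+24=51
Best: 55 marks.

55 marks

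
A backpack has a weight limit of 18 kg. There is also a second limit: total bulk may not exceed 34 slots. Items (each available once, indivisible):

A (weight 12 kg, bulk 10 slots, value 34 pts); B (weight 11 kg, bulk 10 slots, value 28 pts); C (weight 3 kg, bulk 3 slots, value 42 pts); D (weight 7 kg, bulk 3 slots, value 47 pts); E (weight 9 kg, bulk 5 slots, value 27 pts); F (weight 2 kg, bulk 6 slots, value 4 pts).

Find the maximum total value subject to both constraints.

Feasible sets respecting both limits:
- C+D+F: weight 12, bulk 12, value 93
- C+D: weight 10, bulk 6, value 89
- A+C+F: weight 17, bulk 19, value 80
- D+E+F: weight 18, bulk 14, value 78
Best: 93 pts.

93 pts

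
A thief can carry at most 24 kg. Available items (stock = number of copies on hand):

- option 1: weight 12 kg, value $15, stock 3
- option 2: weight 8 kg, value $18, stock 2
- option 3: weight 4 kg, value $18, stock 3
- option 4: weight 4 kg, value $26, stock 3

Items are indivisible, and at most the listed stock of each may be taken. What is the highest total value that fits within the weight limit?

$132

Top feasible selections:
- 3×option 3 + 3×option 4: weight 24, value 132
- 2×option 3 + 3×option 4: weight 20, value 114
- 1×option 2 + 1×option 3 + 3×option 4: weight 24, value 114
- 3×option 3 + 2×option 4: weight 20, value 106
Best: $132.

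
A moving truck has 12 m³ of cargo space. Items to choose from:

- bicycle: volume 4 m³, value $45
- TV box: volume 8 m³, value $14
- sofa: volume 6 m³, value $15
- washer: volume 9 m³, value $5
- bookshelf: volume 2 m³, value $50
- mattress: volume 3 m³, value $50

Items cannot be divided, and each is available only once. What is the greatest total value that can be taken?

This is a 0/1 knapsack; check combinations near the capacity.
- bicycle+bookshelf+mattress: volume 4+2+3=9, value 45+50+50=145
- sofa+bookshelf+mattress: volume 6+2+3=11, value 15+50+50=115
- bicycle+sofa+bookshelf: volume 4+6+2=12, value 45+15+50=110
Best: $145.

$145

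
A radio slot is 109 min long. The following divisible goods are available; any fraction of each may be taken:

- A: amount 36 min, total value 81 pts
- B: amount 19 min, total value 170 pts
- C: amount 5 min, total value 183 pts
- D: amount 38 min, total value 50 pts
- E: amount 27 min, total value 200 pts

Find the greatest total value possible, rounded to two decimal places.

662.95

Take in order of value per unit:
- C (183/5 per unit): all 5 → value 183, running total 183.00
- B (170/19 per unit): all 19 → value 170, running total 353.00
- E (200/27 per unit): all 27 → value 200, running total 553.00
- A (81/36 per unit): all 36 → value 81, running total 634.00
- D (50/38 per unit): 22 of 38 → value 22×50/38 = 28.9474, running total 662.95
Total 662.95.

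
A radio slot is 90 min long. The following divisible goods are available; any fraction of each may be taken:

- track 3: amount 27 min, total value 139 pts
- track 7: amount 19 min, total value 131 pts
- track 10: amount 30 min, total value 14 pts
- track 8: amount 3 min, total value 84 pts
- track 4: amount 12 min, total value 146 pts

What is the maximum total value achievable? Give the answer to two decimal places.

Take in order of value per unit:
- track 8 (84/3 per unit): all 3 → value 84, running total 84.00
- track 4 (146/12 per unit): all 12 → value 146, running total 230.00
- track 7 (131/19 per unit): all 19 → value 131, running total 361.00
- track 3 (139/27 per unit): all 27 → value 139, running total 500.00
- track 10 (14/30 per unit): 29 of 30 → value 29×14/30 = 13.5333, running total 513.53
Total 513.53.

513.53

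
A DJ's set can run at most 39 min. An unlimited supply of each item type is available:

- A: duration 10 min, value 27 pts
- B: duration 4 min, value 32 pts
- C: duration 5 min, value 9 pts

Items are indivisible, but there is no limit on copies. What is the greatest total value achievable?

Best value-per-unit is B at 32/4, and filling with it alone uses duration 9×4=36. No mix of the others beats 9×32 = 288.

288 pts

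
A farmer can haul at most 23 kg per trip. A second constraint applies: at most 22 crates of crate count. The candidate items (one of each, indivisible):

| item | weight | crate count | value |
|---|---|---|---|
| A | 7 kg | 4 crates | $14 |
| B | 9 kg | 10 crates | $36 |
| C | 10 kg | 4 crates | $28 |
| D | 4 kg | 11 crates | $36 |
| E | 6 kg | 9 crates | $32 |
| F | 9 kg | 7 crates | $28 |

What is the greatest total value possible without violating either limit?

$92

Feasible sets respecting both limits:
- C+D+F: weight 23, crate count 22, value 92
- A+C+D: weight 21, crate count 19, value 78
- A+D+F: weight 20, crate count 22, value 78
- A+C+E: weight 23, crate count 17, value 74
Best: $92.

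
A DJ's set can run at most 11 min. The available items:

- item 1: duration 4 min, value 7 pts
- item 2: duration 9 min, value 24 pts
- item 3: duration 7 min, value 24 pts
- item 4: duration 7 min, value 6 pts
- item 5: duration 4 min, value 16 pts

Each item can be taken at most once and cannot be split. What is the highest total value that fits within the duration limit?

Check high-value combinations within 11 min:
- item 3+item 5: duration 7+4=11, value 24+16=40
- item 1+item 3: duration 4+7=11, value 7+24=31
- item 3: duration 7, value 24
- item 2: duration 9, value 24
- item 1+item 5: duration 4+4=8, value 7+16=23
Best: 40 pts.

40 pts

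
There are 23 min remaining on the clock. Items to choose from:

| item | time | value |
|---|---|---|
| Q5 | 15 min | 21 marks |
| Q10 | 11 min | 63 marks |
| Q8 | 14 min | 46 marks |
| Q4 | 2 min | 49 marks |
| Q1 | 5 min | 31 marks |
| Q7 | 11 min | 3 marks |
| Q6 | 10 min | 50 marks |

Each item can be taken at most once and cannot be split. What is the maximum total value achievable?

This is a 0/1 knapsack; check combinations near the capacity.
- Q10+Q4+Q6: time 11+2+10=23, value 63+49+50=162
- Q10+Q4+Q1: time 11+2+5=18, value 63+49+31=143
- Q4+Q1+Q6: time 2+5+10=17, value 49+31+50=130
- Q8+Q4+Q1: time 14+2+5=21, value 46+49+31=126
Best: 162 marks.

162 marks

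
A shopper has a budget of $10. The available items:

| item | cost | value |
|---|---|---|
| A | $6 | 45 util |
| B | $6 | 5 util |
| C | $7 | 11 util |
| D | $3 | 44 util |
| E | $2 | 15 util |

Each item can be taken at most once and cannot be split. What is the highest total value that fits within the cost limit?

89 util

This is a 0/1 knapsack; check combinations near the capacity.
- A+D: cost 6+3=9, value 45+44=89
- A+E: cost 6+2=8, value 45+15=60
- D+E: cost 3+2=5, value 44+15=59
- C+D: cost 7+3=10, value 11+44=55
- B+D: cost 6+3=9, value 5+44=49
Best: 89 util.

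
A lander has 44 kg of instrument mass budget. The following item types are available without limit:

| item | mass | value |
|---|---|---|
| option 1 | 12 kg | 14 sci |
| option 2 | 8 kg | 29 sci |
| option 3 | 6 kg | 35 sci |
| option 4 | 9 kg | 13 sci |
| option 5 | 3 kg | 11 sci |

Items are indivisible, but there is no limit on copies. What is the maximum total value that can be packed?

Best value-per-unit is option 3 at 35/6, and filling with it alone uses mass 7×6=42. No mix of the others beats 7×35 = 245.

245 sci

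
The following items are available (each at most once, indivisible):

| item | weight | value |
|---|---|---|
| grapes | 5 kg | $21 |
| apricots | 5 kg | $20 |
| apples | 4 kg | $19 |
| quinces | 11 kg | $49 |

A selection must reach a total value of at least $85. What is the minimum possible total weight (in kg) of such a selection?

Subsets with value ≥ 85, sorted by total weight:
- grapes+apples+quinces: weight 20, value 89
- apricots+apples+quinces: weight 20, value 88
- grapes+apricots+quinces: weight 21, value 90
Minimum weight: 20 kg.

20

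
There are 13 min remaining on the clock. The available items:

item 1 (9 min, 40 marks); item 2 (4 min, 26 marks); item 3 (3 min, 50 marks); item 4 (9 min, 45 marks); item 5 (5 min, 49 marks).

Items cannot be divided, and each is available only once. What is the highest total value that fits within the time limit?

125 marks

Check high-value combinations within 13 min:
- item 2+item 3+item 5: time 4+3+5=12, value 26+50+49=125
- item 3+item 5: time 3+5=8, value 50+49=99
- item 3+item 4: time 3+9=12, value 50+45=95
- item 1+item 3: time 9+3=12, value 40+50=90
Best: 125 marks.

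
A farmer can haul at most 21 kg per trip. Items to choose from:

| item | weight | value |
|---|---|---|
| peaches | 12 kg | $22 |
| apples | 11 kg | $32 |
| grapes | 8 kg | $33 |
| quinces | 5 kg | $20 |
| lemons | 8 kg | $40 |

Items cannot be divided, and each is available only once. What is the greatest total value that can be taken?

$93

This is a 0/1 knapsack; check combinations near the capacity.
- grapes+quinces+lemons: weight 8+5+8=21, value 33+20+40=93
- grapes+lemons: weight 8+8=16, value 33+40=73
- apples+lemons: weight 11+8=19, value 32+40=72
Best: $93.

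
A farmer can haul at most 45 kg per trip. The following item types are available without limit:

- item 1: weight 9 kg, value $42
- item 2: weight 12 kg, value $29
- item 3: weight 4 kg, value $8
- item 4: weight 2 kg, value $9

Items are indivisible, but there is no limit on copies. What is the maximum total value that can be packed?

$210

Best value-per-unit is item 1 at 42/9, and filling with it alone uses weight 5×9=45. No mix of the others beats 5×42 = 210.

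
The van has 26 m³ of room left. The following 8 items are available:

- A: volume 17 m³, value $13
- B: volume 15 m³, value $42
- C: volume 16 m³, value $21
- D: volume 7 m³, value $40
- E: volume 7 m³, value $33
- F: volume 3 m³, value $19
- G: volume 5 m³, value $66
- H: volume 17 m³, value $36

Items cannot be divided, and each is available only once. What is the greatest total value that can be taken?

$158

This is a 0/1 knapsack; check combinations near the capacity.
- D+E+F+G: volume 7+7+3+5=22, value 40+33+19+66=158
- D+E+G: volume 7+7+5=19, value 40+33+66=139
- B+F+G: volume 15+3+5=23, value 42+19+66=127
- D+F+G: volume 7+3+5=15, value 40+19+66=125
- F+G+H: volume 3+5+17=25, value 19+66+36=121
Best: $158.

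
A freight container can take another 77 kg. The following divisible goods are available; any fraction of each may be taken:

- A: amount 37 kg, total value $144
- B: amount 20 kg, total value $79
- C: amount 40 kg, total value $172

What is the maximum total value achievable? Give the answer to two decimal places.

Take in order of value per unit:
- C (172/40 per unit): all 40 → value 172, running total 172.00
- B (79/20 per unit): all 20 → value 79, running total 251.00
- A (144/37 per unit): 17 of 37 → value 17×144/37 = 66.1622, running total 317.16
Total 317.16.

317.16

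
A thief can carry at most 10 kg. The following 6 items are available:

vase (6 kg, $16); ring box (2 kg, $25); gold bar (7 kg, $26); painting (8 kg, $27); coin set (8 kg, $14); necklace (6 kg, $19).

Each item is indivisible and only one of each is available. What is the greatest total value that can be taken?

Check high-value combinations within 10 kg:
- ring box+painting: weight 2+8=10, value 25+27=52
- ring box+gold bar: weight 2+7=9, value 25+26=51
- ring box+necklace: weight 2+6=8, value 25+19=44
Best: $52.

$52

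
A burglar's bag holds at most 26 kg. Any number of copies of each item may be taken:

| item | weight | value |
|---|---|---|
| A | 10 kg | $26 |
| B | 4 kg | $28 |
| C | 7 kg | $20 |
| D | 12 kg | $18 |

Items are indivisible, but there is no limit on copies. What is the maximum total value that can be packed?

$168

Best value-per-unit is B at 28/4, and filling with it alone uses weight 6×4=24. No mix of the others beats 6×28 = 168.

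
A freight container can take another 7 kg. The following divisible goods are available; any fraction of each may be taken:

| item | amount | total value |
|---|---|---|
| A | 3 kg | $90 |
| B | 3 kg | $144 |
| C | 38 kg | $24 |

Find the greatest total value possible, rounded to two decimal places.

Take in order of value per unit:
- B (144/3 per unit): all 3 → value 144, running total 144.00
- A (90/3 per unit): all 3 → value 90, running total 234.00
- C (24/38 per unit): 1 of 38 → value 1×24/38 = 0.6316, running total 234.63
Total 234.63.

234.63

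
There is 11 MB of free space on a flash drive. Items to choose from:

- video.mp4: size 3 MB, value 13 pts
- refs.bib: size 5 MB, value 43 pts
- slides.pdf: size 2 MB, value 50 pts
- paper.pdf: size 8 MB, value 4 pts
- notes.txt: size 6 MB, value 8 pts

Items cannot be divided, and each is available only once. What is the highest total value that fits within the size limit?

106 pts

Check high-value combinations within 11 MB:
- video.mp4+refs.bib+slides.pdf: size 3+5+2=10, value 13+43+50=106
- refs.bib+slides.pdf: size 5+2=7, value 43+50=93
- video.mp4+slides.pdf+notes.txt: size 3+2+6=11, value 13+50+8=71
- video.mp4+slides.pdf: size 3+2=5, value 13+50=63
- slides.pdf+notes.txt: size 2+6=8, value 50+8=58
Best: 106 pts.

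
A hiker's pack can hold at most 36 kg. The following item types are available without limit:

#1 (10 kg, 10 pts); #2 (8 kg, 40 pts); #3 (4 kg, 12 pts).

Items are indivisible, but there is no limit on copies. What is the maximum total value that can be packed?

Best value-per-unit is #2 at 40/8; filling with it alone gives 4×40 = 160.
Optimal mix: 4×#2 + 1×#3 → weight 36, value 172.

172 pts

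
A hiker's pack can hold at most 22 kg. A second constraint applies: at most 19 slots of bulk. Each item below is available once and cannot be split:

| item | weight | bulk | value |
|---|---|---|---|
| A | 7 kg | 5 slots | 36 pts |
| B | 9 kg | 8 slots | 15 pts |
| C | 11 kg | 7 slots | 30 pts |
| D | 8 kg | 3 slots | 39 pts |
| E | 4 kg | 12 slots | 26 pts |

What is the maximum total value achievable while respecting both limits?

Feasible sets respecting both limits:
- A+D: weight 15, bulk 8, value 75
- C+D: weight 19, bulk 10, value 69
- A+C: weight 18, bulk 12, value 66
- D+E: weight 12, bulk 15, value 65
Best: 75 pts.

75 pts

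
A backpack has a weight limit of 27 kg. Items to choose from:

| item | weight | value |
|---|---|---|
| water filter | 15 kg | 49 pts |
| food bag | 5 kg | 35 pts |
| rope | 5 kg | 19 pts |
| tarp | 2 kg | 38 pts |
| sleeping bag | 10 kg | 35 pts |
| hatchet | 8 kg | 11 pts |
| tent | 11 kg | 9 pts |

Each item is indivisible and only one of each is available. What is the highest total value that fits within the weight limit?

This is a 0/1 knapsack; check combinations near the capacity.
- water filter+food bag+rope+tarp: weight 15+5+5+2=27, value 49+35+19+38=141
- food bag+rope+tarp+sleeping bag: weight 5+5+2+10=22, value 35+19+38+35=127
- water filter+food bag+tarp: weight 15+5+2=22, value 49+35+38=122
Best: 141 pts.

141 pts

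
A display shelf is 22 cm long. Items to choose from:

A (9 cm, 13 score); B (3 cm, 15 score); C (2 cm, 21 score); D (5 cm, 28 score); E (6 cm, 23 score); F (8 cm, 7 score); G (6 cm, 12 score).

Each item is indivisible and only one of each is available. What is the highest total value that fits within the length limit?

Check high-value combinations within 22 cm:
- B+C+D+E+G: length 3+2+5+6+6=22, value 15+21+28+23+12=99
- B+C+D+E: length 3+2+5+6=16, value 15+21+28+23=87
- A+C+D+E: length 9+2+5+6=22, value 13+21+28+23=85
- C+D+E+G: length 2+5+6+6=19, value 21+28+23+12=84
Best: 99 score.

99 score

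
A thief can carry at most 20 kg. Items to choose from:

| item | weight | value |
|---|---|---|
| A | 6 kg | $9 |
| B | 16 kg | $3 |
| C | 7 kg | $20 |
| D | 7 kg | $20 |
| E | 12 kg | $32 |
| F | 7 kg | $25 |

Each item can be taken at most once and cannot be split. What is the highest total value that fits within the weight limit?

Check high-value combinations within 20 kg:
- E+F: weight 12+7=19, value 32+25=57
- A+C+F: weight 6+7+7=20, value 9+20+25=54
- A+D+F: weight 6+7+7=20, value 9+20+25=54
- C+E: weight 7+12=19, value 20+32=52
Best: $57.

$57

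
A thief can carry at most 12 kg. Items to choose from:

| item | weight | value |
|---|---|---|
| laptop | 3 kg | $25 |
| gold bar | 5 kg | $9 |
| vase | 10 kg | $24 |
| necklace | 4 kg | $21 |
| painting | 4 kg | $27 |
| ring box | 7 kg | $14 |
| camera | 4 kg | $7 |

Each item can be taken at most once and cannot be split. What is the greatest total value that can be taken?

$73

Check high-value combinations within 12 kg:
- laptop+necklace+painting: weight 3+4+4=11, value 25+21+27=73
- laptop+gold bar+painting: weight 3+5+4=12, value 25+9+27=61
- laptop+painting+camera: weight 3+4+4=11, value 25+27+7=59
Best: $73.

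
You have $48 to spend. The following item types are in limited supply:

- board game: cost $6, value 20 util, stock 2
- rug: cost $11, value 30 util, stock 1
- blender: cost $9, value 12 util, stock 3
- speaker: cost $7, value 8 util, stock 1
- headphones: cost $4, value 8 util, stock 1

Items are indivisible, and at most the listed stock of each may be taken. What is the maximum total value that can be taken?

102 util

Top feasible selections:
- 2×board game + 1×rug + 2×blender + 1×headphones: cost 45, value 102
- 2×board game + 1×rug + 2×blender + 1×speaker: cost 48, value 102
- 2×board game + 1×rug + 1×blender + 1×speaker + 1×headphones: cost 43, value 98
Best: 102 util.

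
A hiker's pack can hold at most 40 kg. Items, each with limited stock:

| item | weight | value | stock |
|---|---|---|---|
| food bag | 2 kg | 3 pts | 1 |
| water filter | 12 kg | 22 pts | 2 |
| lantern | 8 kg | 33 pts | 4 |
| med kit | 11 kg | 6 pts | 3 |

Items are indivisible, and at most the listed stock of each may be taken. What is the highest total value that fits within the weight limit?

Best selections within weight 40 and stock limits:
- 1×food bag + 4×lantern: weight 34, value 135
- 4×lantern: weight 32, value 132
- 1×food bag + 1×water filter + 3×lantern: weight 38, value 124
- 1×water filter + 3×lantern: weight 36, value 121
Best: 135 pts.

135 pts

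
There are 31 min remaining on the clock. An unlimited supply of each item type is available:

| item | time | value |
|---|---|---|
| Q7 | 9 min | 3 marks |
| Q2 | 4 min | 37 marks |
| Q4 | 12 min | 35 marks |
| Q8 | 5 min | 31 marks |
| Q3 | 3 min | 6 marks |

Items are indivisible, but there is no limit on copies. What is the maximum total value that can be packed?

Best value-per-unit is Q2 at 37/4; filling with it alone gives 7×37 = 259.
Optimal mix: 7×Q2 + 1×Q3 → time 31, value 265.

265 marks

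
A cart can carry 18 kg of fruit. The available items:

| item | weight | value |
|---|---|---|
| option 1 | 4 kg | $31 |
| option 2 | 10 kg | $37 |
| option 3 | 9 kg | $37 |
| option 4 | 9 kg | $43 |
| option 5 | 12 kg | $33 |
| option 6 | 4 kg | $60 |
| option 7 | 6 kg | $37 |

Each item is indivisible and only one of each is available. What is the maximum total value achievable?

This is a 0/1 knapsack; check combinations near the capacity.
- option 1+option 4+option 6: weight 4+9+4=17, value 31+43+60=134
- option 1+option 6+option 7: weight 4+4+6=14, value 31+60+37=128
- option 1+option 3+option 6: weight 4+9+4=17, value 31+37+60=128
- option 1+option 2+option 6: weight 4+10+4=18, value 31+37+60=128
Best: $134.

$134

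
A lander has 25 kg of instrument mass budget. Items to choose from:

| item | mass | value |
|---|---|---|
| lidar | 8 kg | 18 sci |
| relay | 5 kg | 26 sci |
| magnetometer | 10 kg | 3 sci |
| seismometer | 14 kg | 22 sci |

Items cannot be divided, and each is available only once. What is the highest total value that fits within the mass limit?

48 sci

This is a 0/1 knapsack; check combinations near the capacity.
- relay+seismometer: mass 5+14=19, value 26+22=48
- lidar+relay+magnetometer: mass 8+5+10=23, value 18+26+3=47
- lidar+relay: mass 8+5=13, value 18+26=44
- lidar+seismometer: mass 8+14=22, value 18+22=40
- relay+magnetometer: mass 5+10=15, value 26+3=29
Best: 48 sci.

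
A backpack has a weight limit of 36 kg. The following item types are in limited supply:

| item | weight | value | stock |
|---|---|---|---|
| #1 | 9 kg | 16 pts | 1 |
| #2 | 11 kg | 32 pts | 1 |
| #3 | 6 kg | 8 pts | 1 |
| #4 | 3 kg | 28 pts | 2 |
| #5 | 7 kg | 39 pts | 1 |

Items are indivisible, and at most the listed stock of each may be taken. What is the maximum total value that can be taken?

143 pts

Top feasible selections:
- 1×#1 + 1×#2 + 2×#4 + 1×#5: weight 33, value 143
- 1×#2 + 1×#3 + 2×#4 + 1×#5: weight 30, value 135
- 1×#2 + 2×#4 + 1×#5: weight 24, value 127
- 1×#1 + 1×#2 + 1×#3 + 1×#4 + 1×#5: weight 36, value 123
Best: 143 pts.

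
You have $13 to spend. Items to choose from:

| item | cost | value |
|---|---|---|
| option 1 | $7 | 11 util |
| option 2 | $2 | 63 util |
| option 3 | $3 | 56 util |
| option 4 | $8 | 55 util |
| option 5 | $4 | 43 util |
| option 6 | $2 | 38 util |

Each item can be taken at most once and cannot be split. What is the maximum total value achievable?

200 util

Check high-value combinations within $13:
- option 2+option 3+option 5+option 6: cost 2+3+4+2=11, value 63+56+43+38=200
- option 2+option 3+option 4: cost 2+3+8=13, value 63+56+55=174
- option 2+option 3+option 5: cost 2+3+4=9, value 63+56+43=162
Best: 200 util.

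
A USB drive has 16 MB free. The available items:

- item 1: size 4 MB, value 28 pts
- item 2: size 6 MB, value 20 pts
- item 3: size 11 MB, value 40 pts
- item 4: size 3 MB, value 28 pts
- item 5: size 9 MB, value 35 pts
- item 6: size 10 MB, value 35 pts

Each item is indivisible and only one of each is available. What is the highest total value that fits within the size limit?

Check high-value combinations within 16 MB:
- item 1+item 4+item 5: size 4+3+9=16, value 28+28+35=91
- item 1+item 2+item 4: size 4+6+3=13, value 28+20+28=76
- item 3+item 4: size 11+3=14, value 40+28=68
Best: 91 pts.

91 pts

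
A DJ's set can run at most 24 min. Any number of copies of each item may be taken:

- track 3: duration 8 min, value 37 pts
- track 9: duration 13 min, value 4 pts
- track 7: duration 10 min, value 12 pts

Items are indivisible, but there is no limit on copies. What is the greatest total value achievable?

Best value-per-unit is track 3 at 37/8, and filling with it alone uses duration 3×8=24. No mix of the others beats 3×37 = 111.

111 pts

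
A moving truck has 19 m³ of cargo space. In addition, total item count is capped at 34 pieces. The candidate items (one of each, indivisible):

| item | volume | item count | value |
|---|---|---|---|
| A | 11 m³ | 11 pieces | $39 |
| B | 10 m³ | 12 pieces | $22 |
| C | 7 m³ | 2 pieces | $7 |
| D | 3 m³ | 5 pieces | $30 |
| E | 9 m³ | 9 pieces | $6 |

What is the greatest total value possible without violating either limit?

Feasible sets respecting both limits:
- A+D: volume 14, item count 16, value 69
- B+D: volume 13, item count 17, value 52
- A+C: volume 18, item count 13, value 46
- C+D+E: volume 19, item count 16, value 43
Best: $69.

$69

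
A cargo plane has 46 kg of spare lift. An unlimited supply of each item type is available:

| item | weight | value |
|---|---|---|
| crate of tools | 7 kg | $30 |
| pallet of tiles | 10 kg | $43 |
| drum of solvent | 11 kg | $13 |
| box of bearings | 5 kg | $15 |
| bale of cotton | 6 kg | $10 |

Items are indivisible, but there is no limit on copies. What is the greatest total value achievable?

$193

Best value-per-unit is pallet of tiles at 43/10; filling with it alone gives 4×43 = 172.
Optimal mix: 5×crate of tools + 1×pallet of tiles → weight 45, value 193.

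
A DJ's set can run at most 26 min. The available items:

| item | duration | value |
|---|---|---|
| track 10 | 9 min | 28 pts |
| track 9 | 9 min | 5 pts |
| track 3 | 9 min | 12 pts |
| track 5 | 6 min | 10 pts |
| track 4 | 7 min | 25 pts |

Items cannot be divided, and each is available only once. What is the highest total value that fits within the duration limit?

Check high-value combinations within 26 min:
- track 10+track 3+track 4: duration 9+9+7=25, value 28+12+25=65
- track 10+track 5+track 4: duration 9+6+7=22, value 28+10+25=63
- track 10+track 9+track 4: duration 9+9+7=25, value 28+5+25=58
Best: 65 pts.

65 pts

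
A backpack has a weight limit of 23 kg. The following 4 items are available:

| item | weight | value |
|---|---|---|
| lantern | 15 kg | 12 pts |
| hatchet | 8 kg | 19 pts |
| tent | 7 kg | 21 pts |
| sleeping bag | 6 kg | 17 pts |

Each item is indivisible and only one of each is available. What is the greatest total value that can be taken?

Check high-value combinations within 23 kg:
- hatchet+tent+sleeping bag: weight 8+7+6=21, value 19+21+17=57
- hatchet+tent: weight 8+7=15, value 19+21=40
- tent+sleeping bag: weight 7+6=13, value 21+17=38
Best: 57 pts.

57 pts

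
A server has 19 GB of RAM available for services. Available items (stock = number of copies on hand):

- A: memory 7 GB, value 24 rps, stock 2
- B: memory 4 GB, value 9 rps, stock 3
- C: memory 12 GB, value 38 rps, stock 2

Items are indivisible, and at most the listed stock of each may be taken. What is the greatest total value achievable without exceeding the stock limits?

Best selections within memory 19 and stock limits:
- 1×A + 1×C: memory 19, value 62
- 2×A + 1×B: memory 18, value 57
Best: 62 rps.

62 rps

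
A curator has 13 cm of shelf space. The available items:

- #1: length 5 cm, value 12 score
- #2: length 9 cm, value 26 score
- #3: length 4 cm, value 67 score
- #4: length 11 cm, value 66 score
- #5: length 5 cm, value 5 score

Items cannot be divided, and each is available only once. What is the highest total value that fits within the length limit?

93 score

Check high-value combinations within 13 cm:
- #2+#3: length 9+4=13, value 26+67=93
- #1+#3: length 5+4=9, value 12+67=79
- #3+#5: length 4+5=9, value 67+5=72
Best: 93 score.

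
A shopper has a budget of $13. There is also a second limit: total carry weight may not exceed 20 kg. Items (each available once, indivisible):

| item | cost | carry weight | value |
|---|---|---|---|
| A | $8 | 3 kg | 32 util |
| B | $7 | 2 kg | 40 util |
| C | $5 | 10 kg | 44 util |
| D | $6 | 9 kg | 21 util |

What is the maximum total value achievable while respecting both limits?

Feasible sets respecting both limits:
- B+C: cost 12, carry weight 12, value 84
- A+C: cost 13, carry weight 13, value 76
- C+D: cost 11, carry weight 19, value 65
- B+D: cost 13, carry weight 11, value 61
Best: 84 util.

84 util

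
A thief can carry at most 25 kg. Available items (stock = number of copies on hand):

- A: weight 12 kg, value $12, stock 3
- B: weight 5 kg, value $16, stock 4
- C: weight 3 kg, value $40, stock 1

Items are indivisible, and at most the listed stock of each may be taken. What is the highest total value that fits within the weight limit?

$104

Best selections within weight 25 and stock limits:
- 4×B + 1×C: weight 23, value 104
- 3×B + 1×C: weight 18, value 88
- 1×A + 2×B + 1×C: weight 25, value 84
Best: $104.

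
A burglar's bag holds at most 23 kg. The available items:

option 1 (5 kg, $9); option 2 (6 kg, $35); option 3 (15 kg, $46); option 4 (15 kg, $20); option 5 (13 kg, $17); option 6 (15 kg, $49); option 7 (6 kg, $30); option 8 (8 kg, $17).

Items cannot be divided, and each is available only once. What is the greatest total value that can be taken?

$84

Check high-value combinations within 23 kg:
- option 2+option 6: weight 6+15=21, value 35+49=84
- option 2+option 7+option 8: weight 6+6+8=20, value 35+30+17=82
- option 2+option 3: weight 6+15=21, value 35+46=81
Best: $84.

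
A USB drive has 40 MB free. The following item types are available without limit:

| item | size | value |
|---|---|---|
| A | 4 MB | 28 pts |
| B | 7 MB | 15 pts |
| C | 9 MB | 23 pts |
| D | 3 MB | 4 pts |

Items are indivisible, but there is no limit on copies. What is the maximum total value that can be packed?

280 pts

Best value-per-unit is A at 28/4, and filling with it alone uses size 10×4=40. No mix of the others beats 10×28 = 280.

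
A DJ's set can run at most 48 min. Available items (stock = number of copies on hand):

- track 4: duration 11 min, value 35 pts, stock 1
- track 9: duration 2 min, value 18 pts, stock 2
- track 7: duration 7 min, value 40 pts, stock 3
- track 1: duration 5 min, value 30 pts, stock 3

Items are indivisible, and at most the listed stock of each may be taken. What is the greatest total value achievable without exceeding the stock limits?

251 pts

Best selections within duration 48 and stock limits:
- 1×track 4 + 2×track 9 + 3×track 7 + 2×track 1: duration 46, value 251
- 2×track 9 + 3×track 7 + 3×track 1: duration 40, value 246
Best: 251 pts.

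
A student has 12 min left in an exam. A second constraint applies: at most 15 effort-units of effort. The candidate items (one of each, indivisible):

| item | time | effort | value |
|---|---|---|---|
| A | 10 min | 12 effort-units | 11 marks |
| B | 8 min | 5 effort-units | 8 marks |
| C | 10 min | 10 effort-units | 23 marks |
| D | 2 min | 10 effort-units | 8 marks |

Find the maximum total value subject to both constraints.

Feasible sets respecting both limits:
- C: time 10, effort 10, value 23
- B+D: time 10, effort 15, value 16
- A: time 10, effort 12, value 11
Best: 23 marks.

23 marks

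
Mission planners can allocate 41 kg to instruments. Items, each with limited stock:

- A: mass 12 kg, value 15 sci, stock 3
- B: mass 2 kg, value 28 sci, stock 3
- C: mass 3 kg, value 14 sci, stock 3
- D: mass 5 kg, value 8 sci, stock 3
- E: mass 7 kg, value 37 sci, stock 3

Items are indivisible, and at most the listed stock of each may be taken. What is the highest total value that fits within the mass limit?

Top feasible selections:
- 3×B + 3×C + 1×D + 3×E: mass 41, value 245
- 3×B + 3×C + 3×E: mass 36, value 237
- 3×B + 2×C + 1×D + 3×E: mass 38, value 231
- 3×B + 1×C + 2×D + 3×E: mass 40, value 225
Best: 245 sci.

245 sci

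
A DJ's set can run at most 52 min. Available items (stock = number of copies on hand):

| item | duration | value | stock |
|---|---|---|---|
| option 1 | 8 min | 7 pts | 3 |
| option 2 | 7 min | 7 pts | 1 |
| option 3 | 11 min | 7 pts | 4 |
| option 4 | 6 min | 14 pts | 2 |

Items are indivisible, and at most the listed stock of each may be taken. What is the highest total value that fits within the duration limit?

Best selections within duration 52 and stock limits:
- 3×option 1 + 1×option 2 + 2×option 4: duration 43, value 56
- 2×option 1 + 1×option 2 + 1×option 3 + 2×option 4: duration 46, value 56
- 3×option 1 + 1×option 3 + 2×option 4: duration 47, value 56
- 1×option 1 + 1×option 2 + 2×option 3 + 2×option 4: duration 49, value 56
Best: 56 pts.

56 pts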